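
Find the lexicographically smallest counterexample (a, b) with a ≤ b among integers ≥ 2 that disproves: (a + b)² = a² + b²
(a, b) = (2, 2)

Substituting (2, 2) into the claim:
LHS = (2 + 2)² = 16
RHS = 2² + 2² = 8

Since LHS ≠ RHS, this pair disproves the claim, and no lexicographically smaller pair (a ≤ b, integers ≥ 2) does.

For instance (2, 8) is also a counterexample (LHS = 100, RHS = 68), but it's lexicographically larger.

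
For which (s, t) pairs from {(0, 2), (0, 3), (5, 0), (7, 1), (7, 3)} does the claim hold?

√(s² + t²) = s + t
(0, 2), (0, 3), (5, 0)

Testing each pair:
(0, 2): LHS = 2, RHS = 2 → holds
(0, 3): LHS = 3, RHS = 3 → holds
(5, 0): LHS = 5, RHS = 5 → holds
(7, 1): LHS = 5·√(2) ≈ 7.071, RHS = 8 → fails
(7, 3): LHS = √(58) ≈ 7.616, RHS = 10 → fails

3 of 5 pairs satisfy the claim.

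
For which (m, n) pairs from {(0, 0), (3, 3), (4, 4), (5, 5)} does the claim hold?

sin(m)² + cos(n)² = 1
All pairs

Testing each pair:
(0, 0): LHS = 1, RHS = 1 → holds
(3, 3): LHS = sin(3)² + cos(3)² = 1, RHS = 1 → holds
(4, 4): LHS = cos(4)² + sin(4)² = 1, RHS = 1 → holds
(5, 5): LHS = cos(5)² + sin(5)² = 1, RHS = 1 → holds

Every pair satisfies the claim.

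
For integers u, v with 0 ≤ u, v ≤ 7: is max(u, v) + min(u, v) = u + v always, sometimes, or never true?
The identity holds for every pair in the range. For instance at (u, v) = (1, 7): both sides equal 8.

Answer: Always true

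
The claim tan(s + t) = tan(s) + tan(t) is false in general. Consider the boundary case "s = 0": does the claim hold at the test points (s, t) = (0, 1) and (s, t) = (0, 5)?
Yes, holds at both test points

At (0, 1): LHS = tan(1) ≈ 1.557, RHS = tan(1) ≈ 1.557 → equal
At (0, 5): LHS = tan(5) ≈ -3.381, RHS = tan(5) ≈ -3.381 → equal

So the claim does hold at both of these boundary points, even though it is not an identity.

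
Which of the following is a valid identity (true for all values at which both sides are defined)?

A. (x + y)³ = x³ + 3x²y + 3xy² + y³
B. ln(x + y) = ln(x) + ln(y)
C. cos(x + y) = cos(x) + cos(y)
A

A: holds — e.g. at (5, 5), both sides equal 1000.
B: fails at (2, 7) — LHS = ln(9) ≈ 2.197, RHS = ln(2) + ln(7) ≈ 2.639.
C: fails at (4, 5) — LHS = cos(9) ≈ -0.9111, RHS = cos(4) + cos(5) ≈ -0.37.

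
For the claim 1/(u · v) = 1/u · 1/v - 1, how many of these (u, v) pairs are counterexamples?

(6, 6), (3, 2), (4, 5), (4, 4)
4

Testing each pair:
(6, 6): LHS = 1/36, RHS = -35/36 → counterexample
(3, 2): LHS = 1/6, RHS = -5/6 → counterexample
(4, 5): LHS = 1/20, RHS = -19/20 → counterexample
(4, 4): LHS = 1/16, RHS = -15/16 → counterexample

That makes 4 counterexamples.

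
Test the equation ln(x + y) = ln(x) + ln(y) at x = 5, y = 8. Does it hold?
Fails

Substituting x = 5, y = 8:

LHS = ln(5 + 8) = ln(13) ≈ 2.565
RHS = ln(5) + ln(8) ≈ 3.689

LHS ≠ RHS, so the equation does not hold at this point.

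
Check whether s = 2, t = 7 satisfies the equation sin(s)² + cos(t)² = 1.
Fails

Substituting s = 2, t = 7:

LHS = sin(2)² + cos(7)² ≈ 1.395
RHS = 1

LHS ≠ RHS, so the equation does not hold at this point.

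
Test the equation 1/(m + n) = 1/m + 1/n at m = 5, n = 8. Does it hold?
Substituting m = 5, n = 8:

LHS = 1/(5 + 8) = 1/13
RHS = 1/5 + 1/8 = 13/40

LHS ≠ RHS, so the equation does not hold at this point.

Answer: Fails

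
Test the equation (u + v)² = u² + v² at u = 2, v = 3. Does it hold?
Substituting u = 2, v = 3:

LHS = (2 + 3)² = 25
RHS = 2² + 3² = 13

LHS ≠ RHS, so the equation does not hold at this point.

Answer: Fails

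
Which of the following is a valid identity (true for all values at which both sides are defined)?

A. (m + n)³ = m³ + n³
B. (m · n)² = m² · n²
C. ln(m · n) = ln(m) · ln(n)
B

A: fails at (3, 3) — LHS = 216, RHS = 54.
B: holds — e.g. at (3, 7), both sides equal 441.
C: fails at (3, 7) — LHS = ln(21) ≈ 3.045, RHS = ln(3)·ln(7) ≈ 2.138.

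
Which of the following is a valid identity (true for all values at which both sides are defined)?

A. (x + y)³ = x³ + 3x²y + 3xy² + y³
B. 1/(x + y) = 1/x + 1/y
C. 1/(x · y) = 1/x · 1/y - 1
A: holds — e.g. at (4, 5), both sides equal 729.
B: fails at (2, 3) — LHS = 1/5, RHS = 5/6.
C: fails at (3, 7) — LHS = 1/21, RHS = -20/21.

Answer: A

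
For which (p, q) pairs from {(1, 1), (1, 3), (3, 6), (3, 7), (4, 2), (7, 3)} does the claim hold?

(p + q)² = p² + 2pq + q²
All pairs

Testing each pair:
(1, 1): LHS = 4, RHS = 4 → holds
(1, 3): LHS = 16, RHS = 16 → holds
(3, 6): LHS = 81, RHS = 81 → holds
(3, 7): LHS = 100, RHS = 100 → holds
(4, 2): LHS = 36, RHS = 36 → holds
(7, 3): LHS = 100, RHS = 100 → holds

Every pair satisfies the claim.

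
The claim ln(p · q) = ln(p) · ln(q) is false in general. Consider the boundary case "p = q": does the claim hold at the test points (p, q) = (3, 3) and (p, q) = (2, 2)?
No, fails at both test points

At (3, 3): LHS = ln(9) ≈ 2.197 ≠ RHS = ln(3)² ≈ 1.207
At (2, 2): LHS = ln(4) ≈ 1.386 ≠ RHS = ln(2)² ≈ 0.4805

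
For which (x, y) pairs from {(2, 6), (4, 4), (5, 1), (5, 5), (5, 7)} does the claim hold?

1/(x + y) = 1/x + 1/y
Testing each pair:
(2, 6): LHS = 1/8, RHS = 2/3 → fails
(4, 4): LHS = 1/8, RHS = 1/2 → fails
(5, 1): LHS = 1/6, RHS = 6/5 → fails
(5, 5): LHS = 1/10, RHS = 2/5 → fails
(5, 7): LHS = 1/12, RHS = 12/35 → fails

No pair satisfies the claim.

Answer: None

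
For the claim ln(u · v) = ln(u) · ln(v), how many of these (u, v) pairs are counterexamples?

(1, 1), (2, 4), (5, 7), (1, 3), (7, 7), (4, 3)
Testing each pair:
(1, 1): LHS = 0, RHS = 0 → satisfies claim
(2, 4): LHS = ln(8) ≈ 2.079, RHS = ln(2)·ln(4) ≈ 0.9609 → counterexample
(5, 7): LHS = ln(35) ≈ 3.555, RHS = ln(5)·ln(7) ≈ 3.132 → counterexample
(1, 3): LHS = ln(3) ≈ 1.099, RHS = 0 → counterexample
(7, 7): LHS = ln(49) ≈ 3.892, RHS = ln(7)² ≈ 3.787 → counterexample
(4, 3): LHS = ln(12) ≈ 2.485, RHS = ln(3)·ln(4) ≈ 1.523 → counterexample

That makes 5 counterexamples.

Answer: 5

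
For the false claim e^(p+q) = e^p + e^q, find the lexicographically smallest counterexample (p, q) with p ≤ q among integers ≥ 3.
Substituting (3, 3) into the claim:
LHS = e^(3+3) = e^6 ≈ 403.4
RHS = e^3 + e^3 = 2·e^3 ≈ 40.17

Since LHS ≠ RHS, this pair disproves the claim, and no lexicographically smaller pair (p ≤ q, integers ≥ 3) does.

For instance (3, 4) is also a counterexample (LHS = e^7 ≈ 1097, RHS = e^3 + e^4 ≈ 74.68), but it's lexicographically larger.

Answer: (p, q) = (3, 3)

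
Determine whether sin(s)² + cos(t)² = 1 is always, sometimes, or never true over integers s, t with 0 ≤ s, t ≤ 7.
It holds at (s, t) = (3, 3) (both sides equal 1), but fails at (s, t) = (5, 3) (LHS = sin(5)² + cos(3)² ≈ 1.9, RHS = 1).

Answer: Sometimes true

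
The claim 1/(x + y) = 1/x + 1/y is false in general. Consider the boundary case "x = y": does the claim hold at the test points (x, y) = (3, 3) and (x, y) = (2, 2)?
At (3, 3): LHS = 1/6 ≠ RHS = 2/3
At (2, 2): LHS = 1/4 ≠ RHS = 1

Answer: No, fails at both test points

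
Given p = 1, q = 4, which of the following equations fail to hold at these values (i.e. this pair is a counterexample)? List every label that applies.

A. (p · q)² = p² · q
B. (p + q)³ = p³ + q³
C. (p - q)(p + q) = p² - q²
A, B

Evaluating each claim at the given values:
A. LHS = 16, RHS = 4 → fails here (LHS ≠ RHS)
B. LHS = 125, RHS = 65 → fails here (LHS ≠ RHS)
C. LHS = -15, RHS = -15 → holds here (LHS = RHS)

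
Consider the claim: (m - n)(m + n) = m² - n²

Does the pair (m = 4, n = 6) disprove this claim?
No

Substituting m = 4, n = 6:
LHS = (4 - 6)(4 + 6) = -20
RHS = 4² - 6² = -20

The sides agree, so this pair does not disprove the claim.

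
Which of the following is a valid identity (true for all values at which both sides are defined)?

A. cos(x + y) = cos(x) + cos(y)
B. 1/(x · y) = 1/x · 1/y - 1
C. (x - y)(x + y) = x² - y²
C

A: fails at (4, 5) — LHS = cos(9) ≈ -0.9111, RHS = cos(4) + cos(5) ≈ -0.37.
B: fails at (4, 5) — LHS = 1/20, RHS = -19/20.
C: holds — e.g. at (4, 5), both sides equal -9.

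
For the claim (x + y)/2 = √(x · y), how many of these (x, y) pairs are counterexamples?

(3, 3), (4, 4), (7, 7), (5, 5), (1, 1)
Testing each pair:
(3, 3): LHS = 3, RHS = 3 → satisfies claim
(4, 4): LHS = 4, RHS = 4 → satisfies claim
(7, 7): LHS = 7, RHS = 7 → satisfies claim
(5, 5): LHS = 5, RHS = 5 → satisfies claim
(1, 1): LHS = 1, RHS = 1 → satisfies claim

That makes 0 counterexamples.

Answer: 0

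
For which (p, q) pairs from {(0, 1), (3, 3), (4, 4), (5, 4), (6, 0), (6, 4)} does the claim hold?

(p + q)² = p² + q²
(0, 1), (6, 0)

Testing each pair:
(0, 1): LHS = 1, RHS = 1 → holds
(3, 3): LHS = 36, RHS = 18 → fails
(4, 4): LHS = 64, RHS = 32 → fails
(5, 4): LHS = 81, RHS = 41 → fails
(6, 0): LHS = 36, RHS = 36 → holds
(6, 4): LHS = 100, RHS = 52 → fails

2 of 6 pairs satisfy the claim.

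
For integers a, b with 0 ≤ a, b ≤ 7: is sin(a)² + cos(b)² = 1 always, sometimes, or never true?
It holds at (a, b) = (3, 3) (both sides equal 1), but fails at (a, b) = (2, 6) (LHS = sin(2)² + cos(6)² ≈ 1.749, RHS = 1).

Answer: Sometimes true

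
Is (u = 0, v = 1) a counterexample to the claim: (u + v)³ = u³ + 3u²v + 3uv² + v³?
Substituting u = 0, v = 1:
LHS = (0 + 1)³ = 1
RHS = 0³ + 3·0²·1 + 3·0·1² + 1³ = 1

The sides agree, so this pair does not disprove the claim.

Answer: No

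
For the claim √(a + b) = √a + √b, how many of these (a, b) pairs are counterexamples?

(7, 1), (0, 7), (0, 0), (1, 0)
Testing each pair:
(7, 1): LHS = 2·√(2) ≈ 2.828, RHS = 1 + √(7) ≈ 3.646 → counterexample
(0, 7): LHS = √(7) ≈ 2.646, RHS = √(7) ≈ 2.646 → satisfies claim
(0, 0): LHS = 0, RHS = 0 → satisfies claim
(1, 0): LHS = 1, RHS = 1 → satisfies claim

That makes 1 counterexample.

Answer: 1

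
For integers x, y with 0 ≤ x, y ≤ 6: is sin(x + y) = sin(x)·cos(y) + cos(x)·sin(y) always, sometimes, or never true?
The identity holds for every pair in the range. For instance at (x, y) = (4, 6): both sides equal sin(10) ≈ -0.544.

Answer: Always true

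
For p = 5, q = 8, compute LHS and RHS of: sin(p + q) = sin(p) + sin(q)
LHS = sin(5 + 8) = sin(13) ≈ 0.4202
RHS = sin(5) + sin(8) ≈ 0.03043

LHS ≠ RHS (they differ by about 0.3897), so the equation does not hold here.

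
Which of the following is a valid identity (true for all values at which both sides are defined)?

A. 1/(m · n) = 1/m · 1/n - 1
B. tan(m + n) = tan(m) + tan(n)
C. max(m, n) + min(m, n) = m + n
C

A: fails at (3, 3) — LHS = 1/9, RHS = -8/9.
B: fails at (6, 7) — LHS = tan(13) ≈ 0.463, RHS = tan(6) + tan(7) ≈ 0.5804.
C: holds — e.g. at (2, 2), both sides equal 4.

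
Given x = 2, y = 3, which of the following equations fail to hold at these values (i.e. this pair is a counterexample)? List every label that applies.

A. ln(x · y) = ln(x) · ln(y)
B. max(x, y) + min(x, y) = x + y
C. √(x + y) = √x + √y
Evaluating each claim at the given values:
A. LHS = ln(6) ≈ 1.792, RHS = ln(2)·ln(3) ≈ 0.7615 → fails here (LHS ≠ RHS)
B. LHS = 5, RHS = 5 → holds here (LHS = RHS)
C. LHS = √(5) ≈ 2.236, RHS = √(2) + √(3) ≈ 3.146 → fails here (LHS ≠ RHS)

Answer: A, C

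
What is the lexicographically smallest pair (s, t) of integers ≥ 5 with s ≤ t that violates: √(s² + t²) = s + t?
(s, t) = (5, 5)

Substituting (5, 5) into the claim:
LHS = √(5² + 5²) = 5·√(2) ≈ 7.071
RHS = 5 + 5 = 10

Since LHS ≠ RHS, this pair disproves the claim, and no lexicographically smaller pair (s ≤ t, integers ≥ 5) does.

For instance (5, 6) is also a counterexample (LHS = √(61) ≈ 7.81, RHS = 11), but it's lexicographically larger.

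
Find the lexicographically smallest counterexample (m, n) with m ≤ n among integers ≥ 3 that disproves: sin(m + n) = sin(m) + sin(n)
(m, n) = (3, 3)

Substituting (3, 3) into the claim:
LHS = sin(3 + 3) = sin(6) ≈ -0.2794
RHS = sin(3) + sin(3) = 2·sin(3) ≈ 0.2822

Since LHS ≠ RHS, this pair disproves the claim, and no lexicographically smaller pair (m ≤ n, integers ≥ 3) does.

For instance (7, 9) is also a counterexample (LHS = sin(16) ≈ -0.2879, RHS = sin(9) + sin(7) ≈ 1.069), but it's lexicographically larger.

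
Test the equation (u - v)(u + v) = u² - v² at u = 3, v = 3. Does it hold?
Holds

Substituting u = 3, v = 3:

LHS = (3 - 3)(3 + 3) = 0
RHS = 3² - 3² = 0

LHS = RHS, so the equation holds at this point.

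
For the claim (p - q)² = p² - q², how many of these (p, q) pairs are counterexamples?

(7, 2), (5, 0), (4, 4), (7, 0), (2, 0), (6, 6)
1

Testing each pair:
(7, 2): LHS = 25, RHS = 45 → counterexample
(5, 0): LHS = 25, RHS = 25 → satisfies claim
(4, 4): LHS = 0, RHS = 0 → satisfies claim
(7, 0): LHS = 49, RHS = 49 → satisfies claim
(2, 0): LHS = 4, RHS = 4 → satisfies claim
(6, 6): LHS = 0, RHS = 0 → satisfies claim

That makes 1 counterexample.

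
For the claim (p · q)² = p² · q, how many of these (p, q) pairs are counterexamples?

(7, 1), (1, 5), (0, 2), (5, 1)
Testing each pair:
(7, 1): LHS = 49, RHS = 49 → satisfies claim
(1, 5): LHS = 25, RHS = 5 → counterexample
(0, 2): LHS = 0, RHS = 0 → satisfies claim
(5, 1): LHS = 25, RHS = 25 → satisfies claim

That makes 1 counterexample.

Answer: 1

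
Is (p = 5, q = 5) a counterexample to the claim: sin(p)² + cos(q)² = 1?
No

Substituting p = 5, q = 5:
LHS = sin(5)² + cos(5)² = 1
RHS = 1

The sides agree, so this pair does not disprove the claim.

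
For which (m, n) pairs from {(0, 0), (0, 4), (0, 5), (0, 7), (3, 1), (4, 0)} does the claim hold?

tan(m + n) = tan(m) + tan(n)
Testing each pair:
(0, 0): LHS = 0, RHS = 0 → holds
(0, 4): LHS = tan(4) ≈ 1.158, RHS = tan(4) ≈ 1.158 → holds
(0, 5): LHS = tan(5) ≈ -3.381, RHS = tan(5) ≈ -3.381 → holds
(0, 7): LHS = tan(7) ≈ 0.8714, RHS = tan(7) ≈ 0.8714 → holds
(3, 1): LHS = tan(4) ≈ 1.158, RHS = tan(3) + tan(1) ≈ 1.415 → fails
(4, 0): LHS = tan(4) ≈ 1.158, RHS = tan(4) ≈ 1.158 → holds

5 of 6 pairs satisfy the claim.

Answer: (0, 0), (0, 4), (0, 5), (0, 7), (4, 0)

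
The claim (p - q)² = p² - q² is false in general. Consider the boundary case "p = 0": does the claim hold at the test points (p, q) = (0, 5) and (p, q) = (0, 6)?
No, fails at both test points

At (0, 5): LHS = 25 ≠ RHS = -25
At (0, 6): LHS = 36 ≠ RHS = -36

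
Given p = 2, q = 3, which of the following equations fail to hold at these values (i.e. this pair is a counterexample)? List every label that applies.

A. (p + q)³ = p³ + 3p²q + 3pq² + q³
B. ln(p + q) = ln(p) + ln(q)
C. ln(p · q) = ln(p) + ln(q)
Evaluating each claim at the given values:
A. LHS = 125, RHS = 125 → holds here (LHS = RHS)
B. LHS = ln(5) ≈ 1.609, RHS = ln(2) + ln(3) ≈ 1.792 → fails here (LHS ≠ RHS)
C. LHS = ln(6) ≈ 1.792, RHS = ln(2) + ln(3) ≈ 1.792 → holds here (LHS = RHS)

Answer: B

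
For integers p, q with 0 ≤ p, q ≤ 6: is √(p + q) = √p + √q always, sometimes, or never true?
Sometimes true

It holds at (p, q) = (0, 4) (both sides equal 2), but fails at (p, q) = (1, 3) (LHS = 2, RHS = 1 + √(3) ≈ 2.732).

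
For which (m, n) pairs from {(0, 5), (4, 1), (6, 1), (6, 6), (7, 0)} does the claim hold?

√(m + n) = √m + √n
(0, 5), (7, 0)

Testing each pair:
(0, 5): LHS = √(5) ≈ 2.236, RHS = √(5) ≈ 2.236 → holds
(4, 1): LHS = √(5) ≈ 2.236, RHS = 3 → fails
(6, 1): LHS = √(7) ≈ 2.646, RHS = 1 + √(6) ≈ 3.449 → fails
(6, 6): LHS = 2·√(3) ≈ 3.464, RHS = 2·√(6) ≈ 4.899 → fails
(7, 0): LHS = √(7) ≈ 2.646, RHS = √(7) ≈ 2.646 → holds

2 of 5 pairs satisfy the claim.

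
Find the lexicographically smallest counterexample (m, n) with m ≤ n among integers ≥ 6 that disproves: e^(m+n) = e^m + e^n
(m, n) = (6, 6)

Substituting (6, 6) into the claim:
LHS = e^(6+6) = e^12 ≈ 162754.8
RHS = e^6 + e^6 = 2·e^6 ≈ 806.9

Since LHS ≠ RHS, this pair disproves the claim, and no lexicographically smaller pair (m ≤ n, integers ≥ 6) does.

For instance (12, 12) is also a counterexample (LHS = e^24 ≈ 26489122129.8, RHS = 2·e^12 ≈ 325509.6), but it's lexicographically larger.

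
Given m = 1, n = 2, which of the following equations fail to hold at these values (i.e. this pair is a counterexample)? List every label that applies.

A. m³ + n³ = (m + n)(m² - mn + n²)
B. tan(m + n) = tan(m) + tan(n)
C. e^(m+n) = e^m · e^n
Evaluating each claim at the given values:
A. LHS = 9, RHS = 9 → holds here (LHS = RHS)
B. LHS = tan(3) ≈ -0.1425, RHS = tan(2) + tan(1) ≈ -0.6276 → fails here (LHS ≠ RHS)
C. LHS = e^3 ≈ 20.09, RHS = e^3 ≈ 20.09 → holds here (LHS = RHS)

Answer: B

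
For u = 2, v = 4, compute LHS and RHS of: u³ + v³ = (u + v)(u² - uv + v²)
LHS = 2³ + 4³ = 72
RHS = (2 + 4)(2² - 2·4 + 4²) = 72

LHS = RHS: the two sides agree.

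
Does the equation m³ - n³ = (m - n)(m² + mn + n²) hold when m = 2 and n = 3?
Holds

Substituting m = 2, n = 3:

LHS = 2³ - 3³ = -19
RHS = (2 - 3)(2² + 2·3 + 3²) = -19

LHS = RHS, so the equation holds at this point.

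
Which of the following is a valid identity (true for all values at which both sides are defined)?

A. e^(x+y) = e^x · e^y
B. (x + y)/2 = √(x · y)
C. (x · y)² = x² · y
A: holds — e.g. at (1, 1), both sides equal e^2 ≈ 7.389.
B: fails at (0, 1) — LHS = 1/2, RHS = 0.
C: fails at (3, 4) — LHS = 144, RHS = 36.

Answer: A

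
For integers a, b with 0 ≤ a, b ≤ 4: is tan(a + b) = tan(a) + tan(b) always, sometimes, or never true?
It holds at (a, b) = (4, 0) (both sides equal tan(4) ≈ 1.158), but fails at (a, b) = (4, 3) (LHS = tan(7) ≈ 0.8714, RHS = tan(3) + tan(4) ≈ 1.015).

Answer: Sometimes true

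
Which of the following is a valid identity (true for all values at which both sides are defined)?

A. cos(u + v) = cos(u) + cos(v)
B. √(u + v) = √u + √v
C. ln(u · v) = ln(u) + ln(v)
C

A: fails at (4, 4) — LHS = cos(8) ≈ -0.1455, RHS = 2·cos(4) ≈ -1.307.
B: fails at (3, 5) — LHS = 2·√(2) ≈ 2.828, RHS = √(3) + √(5) ≈ 3.968.
C: holds — e.g. at (1, 3), both sides equal ln(3) ≈ 1.099.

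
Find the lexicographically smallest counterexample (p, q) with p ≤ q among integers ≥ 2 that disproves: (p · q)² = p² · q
(p, q) = (2, 2)

Substituting (2, 2) into the claim:
LHS = (2 · 2)² = 16
RHS = 2² · 2 = 8

Since LHS ≠ RHS, this pair disproves the claim, and no lexicographically smaller pair (p ≤ q, integers ≥ 2) does.

For instance (5, 7) is also a counterexample (LHS = 1225, RHS = 175), but it's lexicographically larger.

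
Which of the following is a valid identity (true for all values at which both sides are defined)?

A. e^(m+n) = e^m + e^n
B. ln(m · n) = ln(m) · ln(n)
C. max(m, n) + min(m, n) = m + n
A: fails at (2, 5) — LHS = e^7 ≈ 1097, RHS = e^2 + e^5 ≈ 155.8.
B: fails at (4, 4) — LHS = ln(16) ≈ 2.773, RHS = ln(4)² ≈ 1.922.
C: holds — e.g. at (5, 8), both sides equal 13.

Answer: C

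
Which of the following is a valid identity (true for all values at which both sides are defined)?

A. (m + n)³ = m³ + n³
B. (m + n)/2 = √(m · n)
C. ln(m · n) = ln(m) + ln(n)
A: fails at (2, 3) — LHS = 125, RHS = 35.
B: fails at (1, 2) — LHS = 3/2, RHS = √(2) ≈ 1.414.
C: holds — e.g. at (2, 4), both sides equal ln(8) ≈ 2.079.

Answer: C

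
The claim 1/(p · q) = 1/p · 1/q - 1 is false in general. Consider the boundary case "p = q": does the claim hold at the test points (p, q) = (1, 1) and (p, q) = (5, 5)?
No, fails at both test points

At (1, 1): LHS = 1 ≠ RHS = 0
At (5, 5): LHS = 1/25 ≠ RHS = -24/25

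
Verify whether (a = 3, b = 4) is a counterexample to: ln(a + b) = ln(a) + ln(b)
Substituting a = 3, b = 4:
LHS = ln(3 + 4) = ln(7) ≈ 1.946
RHS = ln(3) + ln(4) ≈ 2.485

Since LHS ≠ RHS, this pair disproves the claim.

Answer: Yes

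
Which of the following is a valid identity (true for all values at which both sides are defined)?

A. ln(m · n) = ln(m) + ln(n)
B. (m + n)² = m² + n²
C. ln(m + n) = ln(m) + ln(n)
A: holds — e.g. at (3, 4), both sides equal ln(12) ≈ 2.485.
B: fails at (1, 4) — LHS = 25, RHS = 17.
C: fails at (5, 8) — LHS = ln(13) ≈ 2.565, RHS = ln(5) + ln(8) ≈ 3.689.

Answer: A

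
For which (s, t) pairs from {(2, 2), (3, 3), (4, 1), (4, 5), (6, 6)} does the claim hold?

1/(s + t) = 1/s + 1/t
None

Testing each pair:
(2, 2): LHS = 1/4, RHS = 1 → fails
(3, 3): LHS = 1/6, RHS = 2/3 → fails
(4, 1): LHS = 1/5, RHS = 5/4 → fails
(4, 5): LHS = 1/9, RHS = 9/20 → fails
(6, 6): LHS = 1/12, RHS = 1/3 → fails

No pair satisfies the claim.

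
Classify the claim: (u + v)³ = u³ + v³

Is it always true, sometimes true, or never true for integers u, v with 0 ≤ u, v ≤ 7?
It holds at (u, v) = (7, 0) (both sides equal 343), but fails at (u, v) = (1, 4) (LHS = 125, RHS = 65).

Answer: Sometimes true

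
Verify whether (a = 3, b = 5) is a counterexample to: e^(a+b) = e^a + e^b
Substituting a = 3, b = 5:
LHS = e^(3+5) = e^8 ≈ 2981
RHS = e^3 + e^5 ≈ 168.5

Since LHS ≠ RHS, this pair disproves the claim.

Answer: Yes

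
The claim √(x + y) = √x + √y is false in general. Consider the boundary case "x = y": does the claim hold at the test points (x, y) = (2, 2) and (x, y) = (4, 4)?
No, fails at both test points

At (2, 2): LHS = 2 ≠ RHS = 2·√(2) ≈ 2.828
At (4, 4): LHS = 2·√(2) ≈ 2.828 ≠ RHS = 4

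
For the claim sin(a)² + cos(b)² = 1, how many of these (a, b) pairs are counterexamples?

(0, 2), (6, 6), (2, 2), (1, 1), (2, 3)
Testing each pair:
(0, 2): LHS = cos(2)² ≈ 0.1732, RHS = 1 → counterexample
(6, 6): LHS = sin(6)² + cos(6)² = 1, RHS = 1 → satisfies claim
(2, 2): LHS = cos(2)² + sin(2)² = 1, RHS = 1 → satisfies claim
(1, 1): LHS = cos(1)² + sin(1)² = 1, RHS = 1 → satisfies claim
(2, 3): LHS = sin(2)² + cos(3)² ≈ 1.807, RHS = 1 → counterexample

That makes 2 counterexamples.

Answer: 2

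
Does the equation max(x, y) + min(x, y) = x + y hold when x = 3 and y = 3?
Holds

Substituting x = 3, y = 3:

LHS = max(3, 3) + min(3, 3) = 6
RHS = 3 + 3 = 6

LHS = RHS, so the equation holds at this point.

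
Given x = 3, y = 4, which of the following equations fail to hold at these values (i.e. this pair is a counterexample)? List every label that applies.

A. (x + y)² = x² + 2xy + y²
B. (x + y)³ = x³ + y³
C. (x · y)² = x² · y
B, C

Evaluating each claim at the given values:
A. LHS = 49, RHS = 49 → holds here (LHS = RHS)
B. LHS = 343, RHS = 91 → fails here (LHS ≠ RHS)
C. LHS = 144, RHS = 36 → fails here (LHS ≠ RHS)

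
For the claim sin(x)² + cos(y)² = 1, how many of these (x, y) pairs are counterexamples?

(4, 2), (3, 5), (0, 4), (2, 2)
3

Testing each pair:
(4, 2): LHS = cos(2)² + sin(4)² ≈ 0.7459, RHS = 1 → counterexample
(3, 5): LHS = sin(3)² + cos(5)² ≈ 0.1004, RHS = 1 → counterexample
(0, 4): LHS = cos(4)² ≈ 0.4272, RHS = 1 → counterexample
(2, 2): LHS = cos(2)² + sin(2)² = 1, RHS = 1 → satisfies claim

That makes 3 counterexamples.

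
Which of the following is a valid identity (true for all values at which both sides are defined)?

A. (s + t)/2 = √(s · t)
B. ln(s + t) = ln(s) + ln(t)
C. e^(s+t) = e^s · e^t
C

A: fails at (2, 4) — LHS = 3, RHS = 2·√(2) ≈ 2.828.
B: fails at (5, 8) — LHS = ln(13) ≈ 2.565, RHS = ln(5) + ln(8) ≈ 3.689.
C: holds — e.g. at (1, 3), both sides equal e^4 ≈ 54.6.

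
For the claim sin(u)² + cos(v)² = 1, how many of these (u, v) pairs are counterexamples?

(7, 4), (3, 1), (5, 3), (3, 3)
3

Testing each pair:
(7, 4): LHS = cos(4)² + sin(7)² ≈ 0.8589, RHS = 1 → counterexample
(3, 1): LHS = sin(3)² + cos(1)² ≈ 0.3118, RHS = 1 → counterexample
(5, 3): LHS = sin(5)² + cos(3)² ≈ 1.9, RHS = 1 → counterexample
(3, 3): LHS = sin(3)² + cos(3)² = 1, RHS = 1 → satisfies claim

That makes 3 counterexamples.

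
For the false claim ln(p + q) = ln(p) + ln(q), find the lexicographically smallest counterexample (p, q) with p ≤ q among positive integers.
(p, q) = (1, 1)

Substituting (1, 1) into the claim:
LHS = ln(1 + 1) = ln(2) ≈ 0.6931
RHS = ln(1) + ln(1) = 0

Since LHS ≠ RHS, this pair disproves the claim, and no lexicographically smaller pair (p ≤ q, positive integers) does.

For instance (5, 7) is also a counterexample (LHS = ln(12) ≈ 2.485, RHS = ln(5) + ln(7) ≈ 3.555), but it's lexicographically larger.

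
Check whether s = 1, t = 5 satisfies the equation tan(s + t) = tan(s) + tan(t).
Fails

Substituting s = 1, t = 5:

LHS = tan(1 + 5) = tan(6) ≈ -0.291
RHS = tan(1) + tan(5) ≈ -1.823

LHS ≠ RHS, so the equation does not hold at this point.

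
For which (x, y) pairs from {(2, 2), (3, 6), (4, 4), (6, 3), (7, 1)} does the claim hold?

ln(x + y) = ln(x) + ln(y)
(2, 2)

Testing each pair:
(2, 2): LHS = ln(4) ≈ 1.386, RHS = 2·ln(2) ≈ 1.386 → holds
(3, 6): LHS = ln(9) ≈ 2.197, RHS = ln(3) + ln(6) ≈ 2.89 → fails
(4, 4): LHS = ln(8) ≈ 2.079, RHS = 2·ln(4) ≈ 2.773 → fails
(6, 3): LHS = ln(9) ≈ 2.197, RHS = ln(3) + ln(6) ≈ 2.89 → fails
(7, 1): LHS = ln(8) ≈ 2.079, RHS = ln(7) ≈ 1.946 → fails

1 of 5 pairs satisfies the claim.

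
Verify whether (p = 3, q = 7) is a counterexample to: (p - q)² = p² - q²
Yes

Substituting p = 3, q = 7:
LHS = (3 - 7)² = 16
RHS = 3² - 7² = -40

Since LHS ≠ RHS, this pair disproves the claim.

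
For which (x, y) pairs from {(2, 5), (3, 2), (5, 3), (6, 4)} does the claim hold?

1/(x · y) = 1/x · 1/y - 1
None

Testing each pair:
(2, 5): LHS = 1/10, RHS = -9/10 → fails
(3, 2): LHS = 1/6, RHS = -5/6 → fails
(5, 3): LHS = 1/15, RHS = -14/15 → fails
(6, 4): LHS = 1/24, RHS = -23/24 → fails

No pair satisfies the claim.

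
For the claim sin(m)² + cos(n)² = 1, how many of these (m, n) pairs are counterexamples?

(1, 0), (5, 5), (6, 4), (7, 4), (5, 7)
Testing each pair:
(1, 0): LHS = sin(1)² + 1 ≈ 1.708, RHS = 1 → counterexample
(5, 5): LHS = cos(5)² + sin(5)² = 1, RHS = 1 → satisfies claim
(6, 4): LHS = sin(6)² + cos(4)² ≈ 0.5053, RHS = 1 → counterexample
(7, 4): LHS = cos(4)² + sin(7)² ≈ 0.8589, RHS = 1 → counterexample
(5, 7): LHS = cos(7)² + sin(5)² ≈ 1.488, RHS = 1 → counterexample

That makes 4 counterexamples.

Answer: 4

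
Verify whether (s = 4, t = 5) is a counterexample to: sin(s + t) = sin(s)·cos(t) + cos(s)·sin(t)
No

Substituting s = 4, t = 5:
LHS = sin(4 + 5) = sin(9) ≈ 0.4121
RHS = sin(4)·cos(5) + cos(4)·sin(5) = sin(4)·cos(5) + sin(5)·cos(4) ≈ 0.4121

The sides agree, so this pair does not disprove the claim.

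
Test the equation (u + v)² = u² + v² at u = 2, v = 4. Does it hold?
Substituting u = 2, v = 4:

LHS = (2 + 4)² = 36
RHS = 2² + 4² = 20

LHS ≠ RHS, so the equation does not hold at this point.

Answer: Fails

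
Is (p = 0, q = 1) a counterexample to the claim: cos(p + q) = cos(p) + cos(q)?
Substituting p = 0, q = 1:
LHS = cos(0 + 1) = cos(1) ≈ 0.5403
RHS = cos(0) + cos(1) = cos(1) + 1 ≈ 1.54

Since LHS ≠ RHS, this pair disproves the claim.

Answer: Yes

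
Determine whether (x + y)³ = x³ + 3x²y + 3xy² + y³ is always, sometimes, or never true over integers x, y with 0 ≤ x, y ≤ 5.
Always true

The identity holds for every pair in the range. For instance at (x, y) = (3, 5): both sides equal 512.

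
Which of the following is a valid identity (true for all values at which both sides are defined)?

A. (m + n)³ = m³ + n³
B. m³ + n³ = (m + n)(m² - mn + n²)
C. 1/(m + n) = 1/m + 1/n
B

A: fails at (1, 5) — LHS = 216, RHS = 126.
B: holds — e.g. at (3, 7), both sides equal 370.
C: fails at (1, 2) — LHS = 1/3, RHS = 3/2.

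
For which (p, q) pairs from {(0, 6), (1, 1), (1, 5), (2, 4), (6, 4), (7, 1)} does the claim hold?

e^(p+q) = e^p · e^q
Testing each pair:
(0, 6): LHS = e^6 ≈ 403.4, RHS = e^6 ≈ 403.4 → holds
(1, 1): LHS = e^2 ≈ 7.389, RHS = e^2 ≈ 7.389 → holds
(1, 5): LHS = e^6 ≈ 403.4, RHS = e^6 ≈ 403.4 → holds
(2, 4): LHS = e^6 ≈ 403.4, RHS = e^6 ≈ 403.4 → holds
(6, 4): LHS = e^10 ≈ 22026.5, RHS = e^10 ≈ 22026.5 → holds
(7, 1): LHS = e^8 ≈ 2981, RHS = e^8 ≈ 2981 → holds

Every pair satisfies the claim.

Answer: All pairs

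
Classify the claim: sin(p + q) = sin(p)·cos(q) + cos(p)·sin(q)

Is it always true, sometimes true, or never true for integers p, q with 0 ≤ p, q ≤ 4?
The identity holds for every pair in the range. For instance at (p, q) = (1, 0): both sides equal sin(1) ≈ 0.8415.

Answer: Always true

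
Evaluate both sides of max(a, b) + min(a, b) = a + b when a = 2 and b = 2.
LHS = max(2, 2) + min(2, 2) = 4
RHS = 2 + 2 = 4

LHS = RHS: the two sides agree.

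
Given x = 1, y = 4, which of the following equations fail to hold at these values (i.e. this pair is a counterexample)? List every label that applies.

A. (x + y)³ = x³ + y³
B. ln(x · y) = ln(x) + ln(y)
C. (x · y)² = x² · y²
Evaluating each claim at the given values:
A. LHS = 125, RHS = 65 → fails here (LHS ≠ RHS)
B. LHS = ln(4) ≈ 1.386, RHS = ln(4) ≈ 1.386 → holds here (LHS = RHS)
C. LHS = 16, RHS = 16 → holds here (LHS = RHS)

Answer: A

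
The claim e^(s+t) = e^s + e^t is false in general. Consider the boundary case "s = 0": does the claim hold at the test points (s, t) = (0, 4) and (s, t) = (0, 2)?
No, fails at both test points

At (0, 4): LHS = e^4 ≈ 54.6 ≠ RHS = 1 + e^4 ≈ 55.6
At (0, 2): LHS = e^2 ≈ 7.389 ≠ RHS = 1 + e^2 ≈ 8.389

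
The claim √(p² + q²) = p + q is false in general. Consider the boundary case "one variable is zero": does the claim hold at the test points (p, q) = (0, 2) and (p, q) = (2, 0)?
At (0, 2): LHS = 2, RHS = 2 → equal
At (2, 0): LHS = 2, RHS = 2 → equal

So the claim does hold at both of these boundary points, even though it is not an identity.

Answer: Yes, holds at both test points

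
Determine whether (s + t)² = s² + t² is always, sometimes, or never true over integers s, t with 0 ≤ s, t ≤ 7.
Sometimes true

It holds at (s, t) = (0, 2) (both sides equal 4), but fails at (s, t) = (5, 4) (LHS = 81, RHS = 41).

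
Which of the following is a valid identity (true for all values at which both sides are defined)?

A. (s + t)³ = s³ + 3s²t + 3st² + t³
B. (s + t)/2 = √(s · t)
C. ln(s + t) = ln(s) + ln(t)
A

A: holds — e.g. at (1, 2), both sides equal 27.
B: fails at (3, 4) — LHS = 7/2, RHS = 2·√(3) ≈ 3.464.
C: fails at (6, 7) — LHS = ln(13) ≈ 2.565, RHS = ln(6) + ln(7) ≈ 3.738.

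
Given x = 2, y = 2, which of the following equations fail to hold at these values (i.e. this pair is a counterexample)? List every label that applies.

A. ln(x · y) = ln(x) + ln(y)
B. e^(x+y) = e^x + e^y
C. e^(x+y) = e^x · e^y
B

Evaluating each claim at the given values:
A. LHS = ln(4) ≈ 1.386, RHS = 2·ln(2) ≈ 1.386 → holds here (LHS = RHS)
B. LHS = e^4 ≈ 54.6, RHS = 2·e^2 ≈ 14.78 → fails here (LHS ≠ RHS)
C. LHS = e^4 ≈ 54.6, RHS = e^4 ≈ 54.6 → holds here (LHS = RHS)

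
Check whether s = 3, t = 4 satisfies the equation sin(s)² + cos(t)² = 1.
Fails

Substituting s = 3, t = 4:

LHS = sin(3)² + cos(4)² ≈ 0.4472
RHS = 1

LHS ≠ RHS, so the equation does not hold at this point.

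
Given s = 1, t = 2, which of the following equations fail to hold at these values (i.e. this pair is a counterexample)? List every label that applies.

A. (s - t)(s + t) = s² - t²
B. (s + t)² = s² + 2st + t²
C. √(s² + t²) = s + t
C

Evaluating each claim at the given values:
A. LHS = -3, RHS = -3 → holds here (LHS = RHS)
B. LHS = 9, RHS = 9 → holds here (LHS = RHS)
C. LHS = √(5) ≈ 2.236, RHS = 3 → fails here (LHS ≠ RHS)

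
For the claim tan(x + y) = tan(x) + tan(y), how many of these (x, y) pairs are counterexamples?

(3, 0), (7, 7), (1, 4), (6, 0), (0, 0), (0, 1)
2

Testing each pair:
(3, 0): LHS = tan(3) ≈ -0.1425, RHS = tan(3) ≈ -0.1425 → satisfies claim
(7, 7): LHS = tan(14) ≈ 7.245, RHS = 2·tan(7) ≈ 1.743 → counterexample
(1, 4): LHS = tan(5) ≈ -3.381, RHS = tan(4) + tan(1) ≈ 2.715 → counterexample
(6, 0): LHS = tan(6) ≈ -0.291, RHS = tan(6) ≈ -0.291 → satisfies claim
(0, 0): LHS = 0, RHS = 0 → satisfies claim
(0, 1): LHS = tan(1) ≈ 1.557, RHS = tan(1) ≈ 1.557 → satisfies claim

That makes 2 counterexamples.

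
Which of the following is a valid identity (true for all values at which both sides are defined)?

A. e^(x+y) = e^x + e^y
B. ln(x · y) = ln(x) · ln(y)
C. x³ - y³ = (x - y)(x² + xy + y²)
C

A: fails at (5, 5) — LHS = e^10 ≈ 22026.5, RHS = 2·e^5 ≈ 296.8.
B: fails at (2, 3) — LHS = ln(6) ≈ 1.792, RHS = ln(2)·ln(3) ≈ 0.7615.
C: holds — e.g. at (3, 5), both sides equal -98.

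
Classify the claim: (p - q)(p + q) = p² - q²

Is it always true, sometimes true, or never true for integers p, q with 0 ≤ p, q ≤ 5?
The identity holds for every pair in the range. For instance at (p, q) = (1, 1): both sides equal 0.

Answer: Always true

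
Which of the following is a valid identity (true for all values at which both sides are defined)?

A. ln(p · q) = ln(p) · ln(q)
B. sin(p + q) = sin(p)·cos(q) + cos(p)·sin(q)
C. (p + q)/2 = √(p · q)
A: fails at (4, 5) — LHS = ln(20) ≈ 2.996, RHS = ln(4)·ln(5) ≈ 2.231.
B: holds — e.g. at (4, 4), both sides equal sin(8) ≈ 0.9894.
C: fails at (5, 8) — LHS = 13/2, RHS = 2·√(10) ≈ 6.325.

Answer: B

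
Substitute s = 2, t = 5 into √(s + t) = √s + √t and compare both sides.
LHS = √(2 + 5) = √(7) ≈ 2.646
RHS = √2 + √5 = √(2) + √(5) ≈ 3.65

LHS ≠ RHS (they differ by about 1.005), so the equation does not hold here.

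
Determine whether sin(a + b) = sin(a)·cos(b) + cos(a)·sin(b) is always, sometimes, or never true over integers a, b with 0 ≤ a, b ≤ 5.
The identity holds for every pair in the range. For instance at (a, b) = (0, 4): both sides equal sin(4) ≈ -0.7568.

Answer: Always true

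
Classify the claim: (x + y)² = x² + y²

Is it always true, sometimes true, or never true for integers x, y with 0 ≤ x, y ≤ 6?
Sometimes true

It holds at (x, y) = (4, 0) (both sides equal 16), but fails at (x, y) = (6, 2) (LHS = 64, RHS = 40).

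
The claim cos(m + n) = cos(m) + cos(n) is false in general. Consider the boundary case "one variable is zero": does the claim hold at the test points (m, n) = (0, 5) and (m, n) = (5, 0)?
No, fails at both test points

At (0, 5): LHS = cos(5) ≈ 0.2837 ≠ RHS = cos(5) + 1 ≈ 1.284
At (5, 0): LHS = cos(5) ≈ 0.2837 ≠ RHS = cos(5) + 1 ≈ 1.284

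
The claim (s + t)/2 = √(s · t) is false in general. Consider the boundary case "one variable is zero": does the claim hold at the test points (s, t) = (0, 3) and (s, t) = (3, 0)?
At (0, 3): LHS = 3/2 ≠ RHS = 0
At (3, 0): LHS = 3/2 ≠ RHS = 0

Answer: No, fails at both test points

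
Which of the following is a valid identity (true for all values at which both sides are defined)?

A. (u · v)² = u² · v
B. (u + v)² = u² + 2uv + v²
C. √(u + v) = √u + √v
B

A: fails at (4, 6) — LHS = 576, RHS = 96.
B: holds — e.g. at (2, 3), both sides equal 25.
C: fails at (5, 5) — LHS = √(10) ≈ 3.162, RHS = 2·√(5) ≈ 4.472.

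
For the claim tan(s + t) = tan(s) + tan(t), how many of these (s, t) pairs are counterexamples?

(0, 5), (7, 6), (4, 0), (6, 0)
1

Testing each pair:
(0, 5): LHS = tan(5) ≈ -3.381, RHS = tan(5) ≈ -3.381 → satisfies claim
(7, 6): LHS = tan(13) ≈ 0.463, RHS = tan(6) + tan(7) ≈ 0.5804 → counterexample
(4, 0): LHS = tan(4) ≈ 1.158, RHS = tan(4) ≈ 1.158 → satisfies claim
(6, 0): LHS = tan(6) ≈ -0.291, RHS = tan(6) ≈ -0.291 → satisfies claim

That makes 1 counterexample.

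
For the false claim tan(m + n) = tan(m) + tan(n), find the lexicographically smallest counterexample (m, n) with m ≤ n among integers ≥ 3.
(m, n) = (3, 3)

Substituting (3, 3) into the claim:
LHS = tan(3 + 3) = tan(6) ≈ -0.291
RHS = tan(3) + tan(3) = 2·tan(3) ≈ -0.2851

Since LHS ≠ RHS, this pair disproves the claim, and no lexicographically smaller pair (m ≤ n, integers ≥ 3) does.

For instance (5, 6) is also a counterexample (LHS = tan(11) ≈ -226, RHS = tan(5) + tan(6) ≈ -3.672), but it's lexicographically larger.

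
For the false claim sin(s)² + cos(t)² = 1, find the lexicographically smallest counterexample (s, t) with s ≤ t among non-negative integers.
(s, t) = (0, 1)

Substituting (0, 1) into the claim:
LHS = sin(0)² + cos(1)² = cos(1)² ≈ 0.2919
RHS = 1

Since LHS ≠ RHS, this pair disproves the claim, and no lexicographically smaller pair (s ≤ t, non-negative integers) does.

For instance (6, 7) is also a counterexample (LHS = sin(6)² + cos(7)² ≈ 0.6464, RHS = 1), but it's lexicographically larger.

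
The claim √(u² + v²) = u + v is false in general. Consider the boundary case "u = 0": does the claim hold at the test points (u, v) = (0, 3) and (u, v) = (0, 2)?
Yes, holds at both test points

At (0, 3): LHS = 3, RHS = 3 → equal
At (0, 2): LHS = 2, RHS = 2 → equal

So the claim does hold at both of these boundary points, even though it is not an identity.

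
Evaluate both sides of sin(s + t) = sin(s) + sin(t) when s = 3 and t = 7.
LHS = sin(3 + 7) = sin(10) ≈ -0.544
RHS = sin(3) + sin(7) ≈ 0.7981

LHS ≠ RHS (they differ by about 1.342), so the equation does not hold here.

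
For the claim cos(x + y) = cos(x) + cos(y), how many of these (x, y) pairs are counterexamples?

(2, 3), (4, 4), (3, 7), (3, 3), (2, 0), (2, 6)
Testing each pair:
(2, 3): LHS = cos(5) ≈ 0.2837, RHS = cos(3) + cos(2) ≈ -1.406 → counterexample
(4, 4): LHS = cos(8) ≈ -0.1455, RHS = 2·cos(4) ≈ -1.307 → counterexample
(3, 7): LHS = cos(10) ≈ -0.8391, RHS = cos(3) + cos(7) ≈ -0.2361 → counterexample
(3, 3): LHS = cos(6) ≈ 0.9602, RHS = 2·cos(3) ≈ -1.98 → counterexample
(2, 0): LHS = cos(2) ≈ -0.4161, RHS = cos(2) + 1 ≈ 0.5839 → counterexample
(2, 6): LHS = cos(8) ≈ -0.1455, RHS = cos(2) + cos(6) ≈ 0.544 → counterexample

That makes 6 counterexamples.

Answer: 6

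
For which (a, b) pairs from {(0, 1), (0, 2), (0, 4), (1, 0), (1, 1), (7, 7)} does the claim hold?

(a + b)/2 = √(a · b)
Testing each pair:
(0, 1): LHS = 1/2, RHS = 0 → fails
(0, 2): LHS = 1, RHS = 0 → fails
(0, 4): LHS = 2, RHS = 0 → fails
(1, 0): LHS = 1/2, RHS = 0 → fails
(1, 1): LHS = 1, RHS = 1 → holds
(7, 7): LHS = 7, RHS = 7 → holds

2 of 6 pairs satisfy the claim.

Answer: (1, 1), (7, 7)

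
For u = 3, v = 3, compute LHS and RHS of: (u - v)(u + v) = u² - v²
LHS = (3 - 3)(3 + 3) = 0
RHS = 3² - 3² = 0

LHS = RHS: the two sides agree.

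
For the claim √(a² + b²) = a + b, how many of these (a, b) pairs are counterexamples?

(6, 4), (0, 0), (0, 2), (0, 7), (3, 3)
Testing each pair:
(6, 4): LHS = 2·√(13) ≈ 7.211, RHS = 10 → counterexample
(0, 0): LHS = 0, RHS = 0 → satisfies claim
(0, 2): LHS = 2, RHS = 2 → satisfies claim
(0, 7): LHS = 7, RHS = 7 → satisfies claim
(3, 3): LHS = 3·√(2) ≈ 4.243, RHS = 6 → counterexample

That makes 2 counterexamples.

Answer: 2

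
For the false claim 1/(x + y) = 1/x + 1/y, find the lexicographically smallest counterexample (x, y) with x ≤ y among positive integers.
(x, y) = (1, 1)

Substituting (1, 1) into the claim:
LHS = 1/(1 + 1) = 1/2
RHS = 1/1 + 1/1 = 2

Since LHS ≠ RHS, this pair disproves the claim, and no lexicographically smaller pair (x ≤ y, positive integers) does.

For instance (5, 7) is also a counterexample (LHS = 1/12, RHS = 12/35), but it's lexicographically larger.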